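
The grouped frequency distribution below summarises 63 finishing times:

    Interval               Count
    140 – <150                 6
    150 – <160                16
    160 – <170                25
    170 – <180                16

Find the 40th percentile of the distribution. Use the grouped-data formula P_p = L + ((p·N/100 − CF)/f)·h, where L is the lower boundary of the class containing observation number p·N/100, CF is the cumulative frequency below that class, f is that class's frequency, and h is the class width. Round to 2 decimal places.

N = 63; target position k = 40/100 · 63 = 25.2.
Cumulative frequencies: 6, 22, 47, 63.
Observation 25.2 falls in the class 160 – <170.
L = 160, CF = 22, f = 25, h = 10.
P40 = 160 + ((25.2 − 22)/25)·10 = 160 + 1.28 = 161.28.

161.28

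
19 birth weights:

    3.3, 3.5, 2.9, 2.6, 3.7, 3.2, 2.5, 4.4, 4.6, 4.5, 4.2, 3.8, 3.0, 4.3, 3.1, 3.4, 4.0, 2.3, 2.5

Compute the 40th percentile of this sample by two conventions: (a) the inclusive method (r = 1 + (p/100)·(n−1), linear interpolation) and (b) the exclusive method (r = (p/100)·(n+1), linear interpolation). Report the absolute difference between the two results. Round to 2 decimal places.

0.02

Sorted: 2.3, 2.5, 2.5, 2.6, 2.9, 3.0, 3.1, 3.2, 3.3, 3.4, 3.5, 3.7, 3.8, 4.0, 4.2, 4.3, 4.4, 4.5, 4.6.
n = 19.
(a) r = 8.2; between ranks 8 (3.2) and 9 (3.3): 3.22.
(b) r = 8 → value at rank 8 = 3.2.
|3.22 − 3.2| = 0.02.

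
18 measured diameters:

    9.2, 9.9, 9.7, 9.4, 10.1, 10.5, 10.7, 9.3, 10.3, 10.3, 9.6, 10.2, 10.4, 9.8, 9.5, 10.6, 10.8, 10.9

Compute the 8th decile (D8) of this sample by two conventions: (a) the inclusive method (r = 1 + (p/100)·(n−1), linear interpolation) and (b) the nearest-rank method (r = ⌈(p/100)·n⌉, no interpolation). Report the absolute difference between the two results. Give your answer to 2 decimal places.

Sorted: 9.2, 9.3, 9.4, 9.5, 9.6, 9.7, 9.8, 9.9, 10.1, 10.2, 10.3, 10.3, 10.4, 10.5, 10.6, 10.7, 10.8, 10.9.
n = 18.
(a) r = 14.6; between ranks 14 (10.5) and 15 (10.6): 10.56.
(b) the nearest-rank method: rank 15 → 10.6.
|10.56 − 10.6| = 0.04.

0.04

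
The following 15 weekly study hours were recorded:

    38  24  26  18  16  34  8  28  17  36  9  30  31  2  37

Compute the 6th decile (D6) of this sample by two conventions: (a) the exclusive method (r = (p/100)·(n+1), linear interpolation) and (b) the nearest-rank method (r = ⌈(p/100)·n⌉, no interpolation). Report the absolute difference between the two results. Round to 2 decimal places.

Sorted: 2, 8, 9, 16, 17, 18, 24, 26, 28, 30, 31, 34, 36, 37, 38.
n = 15.
(a) r = 9.6; between ranks 9 (28) and 10 (30): 29.2.
(b) the nearest-rank method: rank 9 → 28.
|29.2 − 28| = 1.2.

1.20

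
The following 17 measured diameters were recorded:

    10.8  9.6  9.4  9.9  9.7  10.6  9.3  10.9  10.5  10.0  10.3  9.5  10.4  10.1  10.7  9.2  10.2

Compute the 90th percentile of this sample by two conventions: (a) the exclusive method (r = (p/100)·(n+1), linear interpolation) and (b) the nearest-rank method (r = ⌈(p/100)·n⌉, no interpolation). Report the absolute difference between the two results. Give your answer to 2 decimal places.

0.02

Sorted: 9.2, 9.3, 9.4, 9.5, 9.6, 9.7, 9.9, 10.0, 10.1, 10.2, 10.3, 10.4, 10.5, 10.6, 10.7, 10.8, 10.9.
n = 17.
(a) r = 16.2; between ranks 16 (10.8) and 17 (10.9): 10.82.
(b) the nearest-rank method: rank 16 → 10.8.
|10.82 − 10.8| = 0.02.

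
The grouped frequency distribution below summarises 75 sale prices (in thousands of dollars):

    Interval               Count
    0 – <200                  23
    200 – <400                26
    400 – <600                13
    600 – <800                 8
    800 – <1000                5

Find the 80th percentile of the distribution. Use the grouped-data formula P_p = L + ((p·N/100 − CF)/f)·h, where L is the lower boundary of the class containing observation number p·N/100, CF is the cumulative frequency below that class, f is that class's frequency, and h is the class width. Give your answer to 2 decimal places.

569.23

N = 75; target position k = 80/100 · 75 = 60.
Cumulative frequencies: 23, 49, 62, 70, 75.
Observation 60 falls in the class 400 – <600.
L = 400, CF = 49, f = 13, h = 200.
P80 = 400 + ((60 − 49)/13)·200 = 400 + 169.231 = 569.231.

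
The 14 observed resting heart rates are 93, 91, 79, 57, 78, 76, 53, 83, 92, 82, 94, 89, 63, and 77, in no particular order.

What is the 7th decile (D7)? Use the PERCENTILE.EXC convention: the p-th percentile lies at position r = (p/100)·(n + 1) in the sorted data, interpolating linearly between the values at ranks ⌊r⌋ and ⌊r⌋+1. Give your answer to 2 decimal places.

Sorted: 53, 57, 63, 76, 77, 78, 79, 82, 83, 89, 91, 92, 93, 94.
n = 14.
r = (70/100)·(14 + 1) = 10.5.
Rank 10 is 89 and rank 11 is 91.
Interpolate: 89 + 0.5·(91 − 89) = 89 + 0.5·2 = 90.

90.00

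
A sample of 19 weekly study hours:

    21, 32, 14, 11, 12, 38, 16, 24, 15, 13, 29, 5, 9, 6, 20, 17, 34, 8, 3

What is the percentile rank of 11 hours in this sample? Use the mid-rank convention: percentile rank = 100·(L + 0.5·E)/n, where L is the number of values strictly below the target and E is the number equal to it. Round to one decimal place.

Sorted: 3, 5, 6, 8, 9, 11, 12, 13, 14, 15, 16, 17, 20, 21, 24, 29, 32, 34, 38.
Count below 11: L = 5; count equal: E = 1; n = 19.
Percentile rank = 100·(5 + 0.5·1)/19 = 100·5.5/19 = 28.95.

28.9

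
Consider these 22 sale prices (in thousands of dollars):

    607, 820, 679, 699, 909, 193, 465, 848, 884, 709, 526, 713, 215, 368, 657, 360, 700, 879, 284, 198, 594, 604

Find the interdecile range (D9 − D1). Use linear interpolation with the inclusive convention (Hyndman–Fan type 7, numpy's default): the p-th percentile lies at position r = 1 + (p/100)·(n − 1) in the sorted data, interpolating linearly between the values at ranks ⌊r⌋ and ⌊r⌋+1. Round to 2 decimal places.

654.00

Sorted: 193, 198, 215, 284, 360, 368, 465, 526, 594, 604, 607, 657, 679, 699, 700, 709, 713, 820, 848, 879, 884, 909.
n = 22.
P10: r = 3.1; ranks 3–4 are 215, 284; interpolating gives 221.9.
P90: r = 19.9; ranks 19–20 are 848, 879; interpolating gives 875.9.
Difference: 875.9 − 221.9 = 654.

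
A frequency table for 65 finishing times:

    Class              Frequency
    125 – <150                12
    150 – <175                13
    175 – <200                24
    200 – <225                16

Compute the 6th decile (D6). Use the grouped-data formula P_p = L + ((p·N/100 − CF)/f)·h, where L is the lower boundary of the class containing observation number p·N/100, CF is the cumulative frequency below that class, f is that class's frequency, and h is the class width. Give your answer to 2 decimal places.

N = 65; target position k = 60/100 · 65 = 39.
Cumulative frequencies: 12, 25, 49, 65.
Observation 39 falls in the class 175 – <200.
L = 175, CF = 25, f = 24, h = 25.
P60 = 175 + ((39 − 25)/24)·25 = 175 + 14.5833 = 189.583.

189.58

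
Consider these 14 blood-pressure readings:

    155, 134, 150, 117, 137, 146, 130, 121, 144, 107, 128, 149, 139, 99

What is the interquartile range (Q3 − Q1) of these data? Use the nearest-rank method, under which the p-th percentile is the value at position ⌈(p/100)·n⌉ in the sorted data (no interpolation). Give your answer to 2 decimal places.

25.00

Sorted: 99, 107, 117, 121, 128, 130, 134, 137, 139, 144, 146, 149, 150, 155.
n = 14.
P25: rank ⌈25/100·14⌉ = 4 → 121.
P75: rank ⌈75/100·14⌉ = 11 → 146.
Difference: 146 − 121 = 25.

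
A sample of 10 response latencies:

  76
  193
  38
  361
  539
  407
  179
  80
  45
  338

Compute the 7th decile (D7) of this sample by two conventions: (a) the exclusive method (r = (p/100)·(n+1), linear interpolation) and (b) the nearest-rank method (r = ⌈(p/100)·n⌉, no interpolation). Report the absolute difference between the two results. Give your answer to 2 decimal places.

Sorted: 38, 45, 76, 80, 179, 193, 338, 361, 407, 539.
n = 10.
(a) r = 7.7; between ranks 7 (338) and 8 (361): 354.1.
(b) the nearest-rank method: rank 7 → 338.
|354.1 − 338| = 16.1.

16.10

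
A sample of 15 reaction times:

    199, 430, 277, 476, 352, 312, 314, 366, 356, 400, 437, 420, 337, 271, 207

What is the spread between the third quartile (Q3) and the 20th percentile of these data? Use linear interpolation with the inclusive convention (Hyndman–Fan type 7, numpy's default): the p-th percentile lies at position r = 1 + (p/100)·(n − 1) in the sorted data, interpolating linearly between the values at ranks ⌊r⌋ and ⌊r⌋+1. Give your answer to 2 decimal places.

134.20

Sorted: 199, 207, 271, 277, 312, 314, 337, 352, 356, 366, 400, 420, 430, 437, 476.
n = 15.
P20: r = 3.8; ranks 3–4 are 271, 277; interpolating gives 275.8.
P75: r = 11.5; ranks 11–12 are 400, 420; interpolating gives 410.
Difference: 410 − 275.8 = 134.2.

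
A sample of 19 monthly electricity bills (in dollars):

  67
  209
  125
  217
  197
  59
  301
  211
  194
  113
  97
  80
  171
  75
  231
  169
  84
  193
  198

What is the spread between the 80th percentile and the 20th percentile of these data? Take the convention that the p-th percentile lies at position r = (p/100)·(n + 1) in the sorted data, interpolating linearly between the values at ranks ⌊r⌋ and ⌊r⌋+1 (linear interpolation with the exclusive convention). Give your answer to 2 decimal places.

Sorted: 59, 67, 75, 80, 84, 97, 113, 125, 169, 171, 193, 194, 197, 198, 209, 211, 217, 231, 301.
n = 19.
P20: r = 4 (integer) → 80.
P80: r = 16 (integer) → 211.
Difference: 211 − 80 = 131.

131.00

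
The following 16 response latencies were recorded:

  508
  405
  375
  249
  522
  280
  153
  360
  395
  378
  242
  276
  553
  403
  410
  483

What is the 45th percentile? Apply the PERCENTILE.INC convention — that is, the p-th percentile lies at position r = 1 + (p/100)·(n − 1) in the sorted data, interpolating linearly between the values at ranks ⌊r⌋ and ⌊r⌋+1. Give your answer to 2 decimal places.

Sorted: 153, 242, 249, 276, 280, 360, 375, 378, 395, 403, 405, 410, 483, 508, 522, 553.
n = 16.
r = 1 + (45/100)·(16 − 1) = 1 + 6.75 = 7.75.
Rank 7 is 375 and rank 8 is 378.
Interpolate: 375 + 0.75·(378 − 375) = 375 + 0.75·3 = 377.25.

377.25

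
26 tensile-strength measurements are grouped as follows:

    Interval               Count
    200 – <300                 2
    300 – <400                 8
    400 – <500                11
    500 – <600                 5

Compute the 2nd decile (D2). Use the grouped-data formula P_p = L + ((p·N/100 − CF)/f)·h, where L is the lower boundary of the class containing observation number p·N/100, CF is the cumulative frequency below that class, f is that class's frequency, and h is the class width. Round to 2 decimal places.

N = 26; target position k = 20/100 · 26 = 5.2.
Cumulative frequencies: 2, 10, 21, 26.
Observation 5.2 falls in the class 300 – <400.
L = 300, CF = 2, f = 8, h = 100.
P20 = 300 + ((5.2 − 2)/8)·100 = 300 + 40 = 340.

340.00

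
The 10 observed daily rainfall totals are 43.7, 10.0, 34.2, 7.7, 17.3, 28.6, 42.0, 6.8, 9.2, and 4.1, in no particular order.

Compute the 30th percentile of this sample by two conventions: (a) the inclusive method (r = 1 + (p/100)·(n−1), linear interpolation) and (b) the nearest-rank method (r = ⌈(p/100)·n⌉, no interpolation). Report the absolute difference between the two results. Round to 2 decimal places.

1.05

Sorted: 4.1, 6.8, 7.7, 9.2, 10.0, 17.3, 28.6, 34.2, 42.0, 43.7.
n = 10.
(a) r = 3.7; between ranks 3 (7.7) and 4 (9.2): 8.75.
(b) the nearest-rank method: rank 3 → 7.7.
|8.75 − 7.7| = 1.05.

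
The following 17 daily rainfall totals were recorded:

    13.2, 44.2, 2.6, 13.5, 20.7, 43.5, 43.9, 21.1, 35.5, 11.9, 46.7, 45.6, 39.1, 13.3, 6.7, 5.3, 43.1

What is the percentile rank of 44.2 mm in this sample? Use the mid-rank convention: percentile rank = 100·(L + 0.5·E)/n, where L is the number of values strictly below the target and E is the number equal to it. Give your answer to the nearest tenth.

Sorted: 2.6, 5.3, 6.7, 11.9, 13.2, 13.3, 13.5, 20.7, 21.1, 35.5, 39.1, 43.1, 43.5, 43.9, 44.2, 45.6, 46.7.
Count below 44.2: L = 14; count equal: E = 1; n = 17.
Percentile rank = 100·(14 + 0.5·1)/17 = 100·14.5/17 = 85.29.

85.3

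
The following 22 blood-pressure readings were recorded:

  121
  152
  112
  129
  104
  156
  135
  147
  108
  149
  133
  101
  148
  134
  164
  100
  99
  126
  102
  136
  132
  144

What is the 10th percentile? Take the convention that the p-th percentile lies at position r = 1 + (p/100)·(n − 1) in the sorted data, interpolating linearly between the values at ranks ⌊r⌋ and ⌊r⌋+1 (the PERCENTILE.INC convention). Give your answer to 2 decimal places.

101.10

Sorted: 99, 100, 101, 102, 104, 108, 112, 121, 126, 129, 132, 133, 134, 135, 136, 144, 147, 148, 149, 152, 156, 164.
n = 22.
r = 1 + (10/100)·(22 − 1) = 1 + 2.1 = 3.1.
Rank 3 is 101 and rank 4 is 102.
Interpolate: 101 + 0.1·(102 − 101) = 101 + 0.1·1 = 101.1.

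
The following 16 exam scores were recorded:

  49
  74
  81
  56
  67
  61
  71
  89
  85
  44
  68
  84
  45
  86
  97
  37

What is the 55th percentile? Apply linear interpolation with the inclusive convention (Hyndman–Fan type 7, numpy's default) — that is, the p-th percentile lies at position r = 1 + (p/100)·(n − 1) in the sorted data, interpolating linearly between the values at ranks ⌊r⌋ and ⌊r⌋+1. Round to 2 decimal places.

Sorted: 37, 44, 45, 49, 56, 61, 67, 68, 71, 74, 81, 84, 85, 86, 89, 97.
n = 16.
r = 1 + (55/100)·(16 − 1) = 1 + 8.25 = 9.25.
Rank 9 is 71 and rank 10 is 74.
Interpolate: 71 + 0.25·(74 − 71) = 71 + 0.25·3 = 71.75.

71.75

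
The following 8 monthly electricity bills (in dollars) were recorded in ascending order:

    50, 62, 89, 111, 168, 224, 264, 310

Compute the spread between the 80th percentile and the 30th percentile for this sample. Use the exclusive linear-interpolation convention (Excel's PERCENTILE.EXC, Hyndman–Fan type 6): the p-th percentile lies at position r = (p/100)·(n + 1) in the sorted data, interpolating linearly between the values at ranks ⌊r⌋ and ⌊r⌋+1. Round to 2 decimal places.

192.30

n = 8.
P30: r = 2.7; ranks 2–3 are 62, 89; interpolating gives 80.9.
P80: r = 7.2; ranks 7–8 are 264, 310; interpolating gives 273.2.
Difference: 273.2 − 80.9 = 192.3.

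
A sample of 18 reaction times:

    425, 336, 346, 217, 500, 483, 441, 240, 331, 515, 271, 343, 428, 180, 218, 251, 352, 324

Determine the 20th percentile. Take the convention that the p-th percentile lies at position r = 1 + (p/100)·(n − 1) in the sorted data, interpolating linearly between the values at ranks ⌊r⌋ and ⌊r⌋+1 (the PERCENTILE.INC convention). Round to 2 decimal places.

244.40

Sorted: 180, 217, 218, 240, 251, 271, 324, 331, 336, 343, 346, 352, 425, 428, 441, 483, 500, 515.
n = 18.
r = 1 + (20/100)·(18 − 1) = 1 + 3.4 = 4.4.
Rank 4 is 240 and rank 5 is 251.
Interpolate: 240 + 0.4·(251 − 240) = 240 + 0.4·11 = 244.4.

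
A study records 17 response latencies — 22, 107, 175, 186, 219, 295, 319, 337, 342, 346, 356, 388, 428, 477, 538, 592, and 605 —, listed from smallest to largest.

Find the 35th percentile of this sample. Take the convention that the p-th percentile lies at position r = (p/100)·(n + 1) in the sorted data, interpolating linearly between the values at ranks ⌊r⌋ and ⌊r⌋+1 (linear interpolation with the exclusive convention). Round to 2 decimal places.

n = 17.
r = (35/100)·(17 + 1) = 6.3.
Rank 6 is 295 and rank 7 is 319.
Interpolate: 295 + 0.3·(319 − 295) = 295 + 0.3·24 = 302.2.

302.20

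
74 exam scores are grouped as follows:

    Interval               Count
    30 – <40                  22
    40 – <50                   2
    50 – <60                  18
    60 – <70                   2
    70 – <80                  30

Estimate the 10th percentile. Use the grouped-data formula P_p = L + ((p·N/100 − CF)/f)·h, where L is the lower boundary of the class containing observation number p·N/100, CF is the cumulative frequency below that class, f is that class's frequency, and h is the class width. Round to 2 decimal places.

33.36

N = 74; target position k = 10/100 · 74 = 7.4.
Cumulative frequencies: 22, 24, 42, 44, 74.
Observation 7.4 falls in the class 30 – <40.
L = 30, CF = 0, f = 22, h = 10.
P10 = 30 + ((7.4 − 0)/22)·10 = 30 + 3.36364 = 33.3636.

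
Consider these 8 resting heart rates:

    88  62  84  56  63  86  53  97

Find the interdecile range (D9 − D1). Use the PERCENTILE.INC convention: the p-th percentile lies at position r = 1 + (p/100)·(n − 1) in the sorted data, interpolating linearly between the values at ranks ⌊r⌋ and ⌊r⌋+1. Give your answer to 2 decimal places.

35.60

Sorted: 53, 56, 62, 63, 84, 86, 88, 97.
n = 8.
P10: r = 1.7; ranks 1–2 are 53, 56; interpolating gives 55.1.
P90: r = 7.3; ranks 7–8 are 88, 97; interpolating gives 90.7.
Difference: 90.7 − 55.1 = 35.6.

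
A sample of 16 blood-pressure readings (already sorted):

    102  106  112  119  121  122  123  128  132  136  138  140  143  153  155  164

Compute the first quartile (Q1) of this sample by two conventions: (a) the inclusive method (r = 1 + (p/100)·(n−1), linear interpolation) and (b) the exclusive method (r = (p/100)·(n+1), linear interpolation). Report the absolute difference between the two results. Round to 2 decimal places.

1.00

n = 16.
(a) r = 4.75; between ranks 4 (119) and 5 (121): 120.5.
(b) r = 4.25; between ranks 4 (119) and 5 (121): 119.5.
|120.5 − 119.5| = 1.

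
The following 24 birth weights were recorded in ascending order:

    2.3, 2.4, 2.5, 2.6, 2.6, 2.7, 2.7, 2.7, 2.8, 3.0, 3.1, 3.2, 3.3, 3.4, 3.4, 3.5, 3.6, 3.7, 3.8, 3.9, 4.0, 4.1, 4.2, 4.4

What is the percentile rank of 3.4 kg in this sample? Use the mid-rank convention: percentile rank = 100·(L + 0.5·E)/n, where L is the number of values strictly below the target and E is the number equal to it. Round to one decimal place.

58.3

Count below 3.4: L = 13; count equal: E = 2; n = 24.
Percentile rank = 100·(13 + 0.5·2)/24 = 100·14/24 = 58.33.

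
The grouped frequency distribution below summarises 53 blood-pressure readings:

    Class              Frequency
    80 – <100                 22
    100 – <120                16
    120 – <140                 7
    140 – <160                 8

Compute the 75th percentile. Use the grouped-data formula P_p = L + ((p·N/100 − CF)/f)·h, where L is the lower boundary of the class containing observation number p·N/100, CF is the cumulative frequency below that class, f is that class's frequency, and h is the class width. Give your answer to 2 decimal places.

N = 53; target position k = 75/100 · 53 = 39.75.
Cumulative frequencies: 22, 38, 45, 53.
Observation 39.75 falls in the class 120 – <140.
L = 120, CF = 38, f = 7, h = 20.
P75 = 120 + ((39.75 − 38)/7)·20 = 120 + 5 = 125.

125.00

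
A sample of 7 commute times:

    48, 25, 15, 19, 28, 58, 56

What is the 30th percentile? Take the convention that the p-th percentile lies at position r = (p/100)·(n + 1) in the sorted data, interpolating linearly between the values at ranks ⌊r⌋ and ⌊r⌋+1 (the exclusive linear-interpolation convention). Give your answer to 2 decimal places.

Sorted: 15, 19, 25, 28, 48, 56, 58.
n = 7.
r = (30/100)·(7 + 1) = 2.4.
Rank 2 is 19 and rank 3 is 25.
Interpolate: 19 + 0.4·(25 − 19) = 19 + 0.4·6 = 21.4.

21.40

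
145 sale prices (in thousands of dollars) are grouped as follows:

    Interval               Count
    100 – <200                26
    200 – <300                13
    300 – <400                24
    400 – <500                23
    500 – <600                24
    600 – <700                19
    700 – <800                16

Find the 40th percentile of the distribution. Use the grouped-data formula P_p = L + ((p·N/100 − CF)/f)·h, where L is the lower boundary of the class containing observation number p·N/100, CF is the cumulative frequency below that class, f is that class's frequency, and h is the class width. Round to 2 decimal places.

N = 145; target position k = 40/100 · 145 = 58.
Cumulative frequencies: 26, 39, 63, 86, 110, 129, 145.
Observation 58 falls in the class 300 – <400.
L = 300, CF = 39, f = 24, h = 100.
P40 = 300 + ((58 − 39)/24)·100 = 300 + 79.1667 = 379.167.

379.17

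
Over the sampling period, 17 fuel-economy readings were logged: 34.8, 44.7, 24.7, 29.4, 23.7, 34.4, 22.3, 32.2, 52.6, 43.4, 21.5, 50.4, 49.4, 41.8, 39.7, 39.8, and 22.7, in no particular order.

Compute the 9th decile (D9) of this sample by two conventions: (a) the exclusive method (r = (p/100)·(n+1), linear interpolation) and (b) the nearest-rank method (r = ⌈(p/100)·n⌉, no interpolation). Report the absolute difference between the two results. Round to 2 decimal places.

0.44

Sorted: 21.5, 22.3, 22.7, 23.7, 24.7, 29.4, 32.2, 34.4, 34.8, 39.7, 39.8, 41.8, 43.4, 44.7, 49.4, 50.4, 52.6.
n = 17.
(a) r = 16.2; between ranks 16 (50.4) and 17 (52.6): 50.84.
(b) the nearest-rank method: rank 16 → 50.4.
|50.84 − 50.4| = 0.44.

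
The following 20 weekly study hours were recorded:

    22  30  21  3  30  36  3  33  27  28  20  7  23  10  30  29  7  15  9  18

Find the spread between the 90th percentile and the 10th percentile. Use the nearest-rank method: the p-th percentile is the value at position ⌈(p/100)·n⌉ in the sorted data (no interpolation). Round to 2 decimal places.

Sorted: 3, 3, 7, 7, 9, 10, 15, 18, 20, 21, 22, 23, 27, 28, 29, 30, 30, 30, 33, 36.
n = 20.
P10: rank ⌈10/100·20⌉ = 2 → 3.
P90: rank ⌈90/100·20⌉ = 18 → 30.
Difference: 30 − 3 = 27.

27.00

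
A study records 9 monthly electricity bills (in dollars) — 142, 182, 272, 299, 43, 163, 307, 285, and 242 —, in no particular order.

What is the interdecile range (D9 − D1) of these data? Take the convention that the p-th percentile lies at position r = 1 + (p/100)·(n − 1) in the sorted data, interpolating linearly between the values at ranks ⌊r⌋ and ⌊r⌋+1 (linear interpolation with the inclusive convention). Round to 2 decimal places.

Sorted: 43, 142, 163, 182, 242, 272, 285, 299, 307.
n = 9.
P10: r = 1.8; ranks 1–2 are 43, 142; interpolating gives 122.2.
P90: r = 8.2; ranks 8–9 are 299, 307; interpolating gives 300.6.
Difference: 300.6 − 122.2 = 178.4.

178.40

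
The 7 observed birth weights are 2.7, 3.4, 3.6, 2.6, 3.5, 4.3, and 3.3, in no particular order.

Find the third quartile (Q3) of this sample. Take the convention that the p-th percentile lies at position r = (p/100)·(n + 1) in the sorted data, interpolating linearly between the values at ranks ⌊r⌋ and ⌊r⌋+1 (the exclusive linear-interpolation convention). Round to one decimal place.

3.6

Sorted: 2.6, 2.7, 3.3, 3.4, 3.5, 3.6, 4.3.
n = 7.
r = (75/100)·(7 + 1) = 6.
r is an integer, so P75 is the value at rank 6: 3.6.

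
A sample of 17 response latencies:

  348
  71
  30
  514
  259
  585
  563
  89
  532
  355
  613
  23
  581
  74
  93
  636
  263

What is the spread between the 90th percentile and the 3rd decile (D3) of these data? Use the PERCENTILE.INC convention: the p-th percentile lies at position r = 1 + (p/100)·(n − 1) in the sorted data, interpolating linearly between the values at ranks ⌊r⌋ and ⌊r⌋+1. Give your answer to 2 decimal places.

504.00

Sorted: 23, 30, 71, 74, 89, 93, 259, 263, 348, 355, 514, 532, 563, 581, 585, 613, 636.
n = 17.
P30: r = 5.8; ranks 5–6 are 89, 93; interpolating gives 92.2.
P90: r = 15.4; ranks 15–16 are 585, 613; interpolating gives 596.2.
Difference: 596.2 − 92.2 = 504.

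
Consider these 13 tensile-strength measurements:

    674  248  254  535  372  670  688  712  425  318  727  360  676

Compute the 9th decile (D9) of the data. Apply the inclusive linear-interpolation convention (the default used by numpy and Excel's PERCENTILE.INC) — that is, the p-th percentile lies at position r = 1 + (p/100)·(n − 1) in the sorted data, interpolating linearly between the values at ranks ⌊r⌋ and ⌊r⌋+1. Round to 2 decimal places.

707.20

Sorted: 248, 254, 318, 360, 372, 425, 535, 670, 674, 676, 688, 712, 727.
n = 13.
r = 1 + (90/100)·(13 − 1) = 1 + 10.8 = 11.8.
Rank 11 is 688 and rank 12 is 712.
Interpolate: 688 + 0.8·(712 − 688) = 688 + 0.8·24 = 707.2.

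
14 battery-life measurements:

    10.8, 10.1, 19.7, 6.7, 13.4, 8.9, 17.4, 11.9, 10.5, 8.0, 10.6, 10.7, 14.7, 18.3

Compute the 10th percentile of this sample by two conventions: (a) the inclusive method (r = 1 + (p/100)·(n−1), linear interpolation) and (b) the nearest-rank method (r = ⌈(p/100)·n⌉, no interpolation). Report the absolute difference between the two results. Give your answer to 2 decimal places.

0.27

Sorted: 6.7, 8.0, 8.9, 10.1, 10.5, 10.6, 10.7, 10.8, 11.9, 13.4, 14.7, 17.4, 18.3, 19.7.
n = 14.
(a) r = 2.3; between ranks 2 (8.0) and 3 (8.9): 8.27.
(b) the nearest-rank method: rank 2 → 8.
|8.27 − 8| = 0.27.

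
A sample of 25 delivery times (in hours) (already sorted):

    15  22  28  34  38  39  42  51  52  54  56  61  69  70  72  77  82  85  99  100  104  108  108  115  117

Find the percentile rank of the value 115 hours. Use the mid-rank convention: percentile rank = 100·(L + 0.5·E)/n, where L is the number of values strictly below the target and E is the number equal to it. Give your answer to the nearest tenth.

Count below 115: L = 23; count equal: E = 1; n = 25.
Percentile rank = 100·(23 + 0.5·1)/25 = 100·23.5/25 = 94.

94.0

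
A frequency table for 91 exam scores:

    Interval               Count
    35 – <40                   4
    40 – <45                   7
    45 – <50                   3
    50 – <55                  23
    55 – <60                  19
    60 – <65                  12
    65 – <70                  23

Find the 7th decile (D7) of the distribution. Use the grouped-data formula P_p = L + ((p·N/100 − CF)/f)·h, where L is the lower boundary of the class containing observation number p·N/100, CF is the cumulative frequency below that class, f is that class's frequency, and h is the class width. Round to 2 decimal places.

N = 91; target position k = 70/100 · 91 = 63.7.
Cumulative frequencies: 4, 11, 14, 37, 56, 68, 91.
Observation 63.7 falls in the class 60 – <65.
L = 60, CF = 56, f = 12, h = 5.
P70 = 60 + ((63.7 − 56)/12)·5 = 60 + 3.20833 = 63.2083.

63.21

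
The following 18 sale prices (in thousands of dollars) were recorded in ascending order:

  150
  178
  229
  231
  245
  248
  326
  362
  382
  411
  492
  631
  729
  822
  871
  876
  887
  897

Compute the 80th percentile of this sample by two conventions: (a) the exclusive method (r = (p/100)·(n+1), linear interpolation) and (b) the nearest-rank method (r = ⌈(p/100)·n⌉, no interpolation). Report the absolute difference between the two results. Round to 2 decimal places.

n = 18.
(a) r = 15.2; between ranks 15 (871) and 16 (876): 872.
(b) the nearest-rank method: rank 15 → 871.
|872 − 871| = 1.

1.00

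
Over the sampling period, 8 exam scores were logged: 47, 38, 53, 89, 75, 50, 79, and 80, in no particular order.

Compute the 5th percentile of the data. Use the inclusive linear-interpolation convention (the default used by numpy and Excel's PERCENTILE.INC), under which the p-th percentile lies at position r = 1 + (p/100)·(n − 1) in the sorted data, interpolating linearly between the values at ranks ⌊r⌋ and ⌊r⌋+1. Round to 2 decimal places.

Sorted: 38, 47, 50, 53, 75, 79, 80, 89.
n = 8.
r = 1 + (5/100)·(8 − 1) = 1 + 0.35 = 1.35.
Rank 1 is 38 and rank 2 is 47.
Interpolate: 38 + 0.35·(47 − 38) = 38 + 0.35·9 = 41.15.

41.15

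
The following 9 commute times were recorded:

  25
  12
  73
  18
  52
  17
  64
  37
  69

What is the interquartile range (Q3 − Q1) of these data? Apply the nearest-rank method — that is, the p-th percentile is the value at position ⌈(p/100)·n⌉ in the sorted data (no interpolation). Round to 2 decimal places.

Sorted: 12, 17, 18, 25, 37, 52, 64, 69, 73.
n = 9.
P25: rank ⌈25/100·9⌉ = 3 → 18.
P75: rank ⌈75/100·9⌉ = 7 → 64.
Difference: 64 − 18 = 46.

46.00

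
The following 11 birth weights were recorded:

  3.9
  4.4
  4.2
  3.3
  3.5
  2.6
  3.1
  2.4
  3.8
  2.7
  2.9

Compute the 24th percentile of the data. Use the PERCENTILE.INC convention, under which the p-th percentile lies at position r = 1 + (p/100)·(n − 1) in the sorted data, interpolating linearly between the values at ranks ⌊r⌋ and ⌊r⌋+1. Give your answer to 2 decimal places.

Sorted: 2.4, 2.6, 2.7, 2.9, 3.1, 3.3, 3.5, 3.8, 3.9, 4.2, 4.4.
n = 11.
r = 1 + (24/100)·(11 − 1) = 1 + 2.4 = 3.4.
Rank 3 is 2.7 and rank 4 is 2.9.
Interpolate: 2.7 + 0.4·(2.9 − 2.7) = 2.7 + 0.4·0.2 = 2.78.

2.78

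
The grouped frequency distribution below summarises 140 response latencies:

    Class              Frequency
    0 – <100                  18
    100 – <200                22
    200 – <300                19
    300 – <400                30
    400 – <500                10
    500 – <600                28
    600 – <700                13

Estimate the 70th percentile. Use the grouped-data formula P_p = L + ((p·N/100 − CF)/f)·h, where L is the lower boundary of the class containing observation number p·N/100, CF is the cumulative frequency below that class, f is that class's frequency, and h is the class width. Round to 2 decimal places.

490.00

N = 140; target position k = 70/100 · 140 = 98.
Cumulative frequencies: 18, 40, 59, 89, 99, 127, 140.
Observation 98 falls in the class 400 – <500.
L = 400, CF = 89, f = 10, h = 100.
P70 = 400 + ((98 − 89)/10)·100 = 400 + 90 = 490.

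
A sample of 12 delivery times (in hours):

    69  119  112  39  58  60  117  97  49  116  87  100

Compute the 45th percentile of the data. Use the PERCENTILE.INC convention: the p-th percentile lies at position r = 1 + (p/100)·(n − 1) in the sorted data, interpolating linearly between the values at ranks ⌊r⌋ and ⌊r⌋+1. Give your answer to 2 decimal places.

86.10

Sorted: 39, 49, 58, 60, 69, 87, 97, 100, 112, 116, 117, 119.
n = 12.
r = 1 + (45/100)·(12 − 1) = 1 + 4.95 = 5.95.
Rank 5 is 69 and rank 6 is 87.
Interpolate: 69 + 0.95·(87 − 69) = 69 + 0.95·18 = 86.1.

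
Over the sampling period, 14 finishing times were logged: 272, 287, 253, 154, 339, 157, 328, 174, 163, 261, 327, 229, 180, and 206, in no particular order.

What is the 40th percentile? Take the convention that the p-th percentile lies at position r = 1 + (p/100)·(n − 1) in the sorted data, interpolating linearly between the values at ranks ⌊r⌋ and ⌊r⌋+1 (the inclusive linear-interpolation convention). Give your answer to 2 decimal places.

Sorted: 154, 157, 163, 174, 180, 206, 229, 253, 261, 272, 287, 327, 328, 339.
n = 14.
r = 1 + (40/100)·(14 − 1) = 1 + 5.2 = 6.2.
Rank 6 is 206 and rank 7 is 229.
Interpolate: 206 + 0.2·(229 − 206) = 206 + 0.2·23 = 210.6.

210.60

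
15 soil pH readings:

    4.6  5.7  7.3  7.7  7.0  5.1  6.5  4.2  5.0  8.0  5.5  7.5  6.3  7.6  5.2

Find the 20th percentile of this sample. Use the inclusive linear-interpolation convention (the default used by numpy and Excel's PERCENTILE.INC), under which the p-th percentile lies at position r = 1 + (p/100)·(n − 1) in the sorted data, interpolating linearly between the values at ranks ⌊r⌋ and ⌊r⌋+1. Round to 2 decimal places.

Sorted: 4.2, 4.6, 5.0, 5.1, 5.2, 5.5, 5.7, 6.3, 6.5, 7.0, 7.3, 7.5, 7.6, 7.7, 8.0.
n = 15.
r = 1 + (20/100)·(15 − 1) = 1 + 2.8 = 3.8.
Rank 3 is 5.0 and rank 4 is 5.1.
Interpolate: 5.0 + 0.8·(5.1 − 5.0) = 5.0 + 0.8·0.1 = 5.08.

5.08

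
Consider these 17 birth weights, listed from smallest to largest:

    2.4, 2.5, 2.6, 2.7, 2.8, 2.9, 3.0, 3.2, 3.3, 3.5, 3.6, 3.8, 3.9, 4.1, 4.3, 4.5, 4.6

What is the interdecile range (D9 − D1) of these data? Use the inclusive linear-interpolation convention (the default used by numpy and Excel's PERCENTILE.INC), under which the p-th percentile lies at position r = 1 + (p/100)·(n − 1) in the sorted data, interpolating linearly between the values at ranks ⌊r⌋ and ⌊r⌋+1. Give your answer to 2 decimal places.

n = 17.
P10: r = 2.6; ranks 2–3 are 2.5, 2.6; interpolating gives 2.56.
P90: r = 15.4; ranks 15–16 are 4.3, 4.5; interpolating gives 4.38.
Difference: 4.38 − 2.56 = 1.82.

1.82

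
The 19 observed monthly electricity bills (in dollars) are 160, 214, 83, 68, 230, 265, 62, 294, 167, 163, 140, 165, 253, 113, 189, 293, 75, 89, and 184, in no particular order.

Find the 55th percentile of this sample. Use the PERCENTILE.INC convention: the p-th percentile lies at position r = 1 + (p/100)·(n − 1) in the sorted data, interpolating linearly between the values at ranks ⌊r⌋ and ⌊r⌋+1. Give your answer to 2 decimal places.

Sorted: 62, 68, 75, 83, 89, 113, 140, 160, 163, 165, 167, 184, 189, 214, 230, 253, 265, 293, 294.
n = 19.
r = 1 + (55/100)·(19 − 1) = 1 + 9.9 = 10.9.
Rank 10 is 165 and rank 11 is 167.
Interpolate: 165 + 0.9·(167 − 165) = 165 + 0.9·2 = 166.8.

166.80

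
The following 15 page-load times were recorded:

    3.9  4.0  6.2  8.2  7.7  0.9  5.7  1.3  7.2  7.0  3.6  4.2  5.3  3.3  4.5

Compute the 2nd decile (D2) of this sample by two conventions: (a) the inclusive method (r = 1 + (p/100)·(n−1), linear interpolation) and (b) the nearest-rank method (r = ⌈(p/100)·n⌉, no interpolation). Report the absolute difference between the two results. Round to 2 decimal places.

Sorted: 0.9, 1.3, 3.3, 3.6, 3.9, 4.0, 4.2, 4.5, 5.3, 5.7, 6.2, 7.0, 7.2, 7.7, 8.2.
n = 15.
(a) r = 3.8; between ranks 3 (3.3) and 4 (3.6): 3.54.
(b) the nearest-rank method: rank 3 → 3.3.
|3.54 − 3.3| = 0.24.

0.24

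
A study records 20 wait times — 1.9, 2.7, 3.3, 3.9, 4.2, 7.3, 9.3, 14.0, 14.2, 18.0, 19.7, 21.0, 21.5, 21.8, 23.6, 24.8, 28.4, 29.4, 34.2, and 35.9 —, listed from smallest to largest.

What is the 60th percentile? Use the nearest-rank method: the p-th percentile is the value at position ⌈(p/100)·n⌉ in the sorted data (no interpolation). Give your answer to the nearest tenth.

21.0

n = 20.
Position = ⌈60/100 · 20⌉ = ⌈12⌉ = 12.
The value at rank 12 is 21.0.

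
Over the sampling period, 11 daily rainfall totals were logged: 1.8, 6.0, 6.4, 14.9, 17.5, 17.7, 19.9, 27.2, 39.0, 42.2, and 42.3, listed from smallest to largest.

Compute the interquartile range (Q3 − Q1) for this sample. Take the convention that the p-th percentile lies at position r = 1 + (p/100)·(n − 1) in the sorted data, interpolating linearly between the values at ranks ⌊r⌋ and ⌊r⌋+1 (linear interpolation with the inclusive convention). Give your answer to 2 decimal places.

n = 11.
P25: r = 3.5; ranks 3–4 are 6.4, 14.9; interpolating gives 10.65.
P75: r = 8.5; ranks 8–9 are 27.2, 39.0; interpolating gives 33.1.
Difference: 33.1 − 10.65 = 22.45.

22.45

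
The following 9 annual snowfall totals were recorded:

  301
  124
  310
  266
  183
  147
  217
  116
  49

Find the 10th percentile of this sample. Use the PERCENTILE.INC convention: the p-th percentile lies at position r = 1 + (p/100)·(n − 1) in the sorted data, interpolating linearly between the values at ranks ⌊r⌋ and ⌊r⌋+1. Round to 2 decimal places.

Sorted: 49, 116, 124, 147, 183, 217, 266, 301, 310.
n = 9.
r = 1 + (10/100)·(9 − 1) = 1 + 0.8 = 1.8.
Rank 1 is 49 and rank 2 is 116.
Interpolate: 49 + 0.8·(116 − 49) = 49 + 0.8·67 = 102.6.

102.60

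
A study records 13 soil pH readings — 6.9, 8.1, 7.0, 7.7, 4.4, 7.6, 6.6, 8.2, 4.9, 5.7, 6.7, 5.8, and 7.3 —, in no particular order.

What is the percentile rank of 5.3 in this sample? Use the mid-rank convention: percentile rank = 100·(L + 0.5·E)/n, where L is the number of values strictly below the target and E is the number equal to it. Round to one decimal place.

15.4

Sorted: 4.4, 4.9, 5.7, 5.8, 6.6, 6.7, 6.9, 7.0, 7.3, 7.6, 7.7, 8.1, 8.2.
Count below 5.3: L = 2; count equal: E = 0; n = 13.
Percentile rank = 100·(2 + 0.5·0)/13 = 100·2/13 = 15.38.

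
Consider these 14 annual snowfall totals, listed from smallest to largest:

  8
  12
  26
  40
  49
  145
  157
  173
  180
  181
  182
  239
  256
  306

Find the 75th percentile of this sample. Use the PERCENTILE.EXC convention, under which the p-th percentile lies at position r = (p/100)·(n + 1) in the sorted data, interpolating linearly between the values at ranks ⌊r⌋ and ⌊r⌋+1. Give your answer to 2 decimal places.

n = 14.
r = (75/100)·(14 + 1) = 11.25.
Rank 11 is 182 and rank 12 is 239.
Interpolate: 182 + 0.25·(239 − 182) = 182 + 0.25·57 = 196.25.

196.25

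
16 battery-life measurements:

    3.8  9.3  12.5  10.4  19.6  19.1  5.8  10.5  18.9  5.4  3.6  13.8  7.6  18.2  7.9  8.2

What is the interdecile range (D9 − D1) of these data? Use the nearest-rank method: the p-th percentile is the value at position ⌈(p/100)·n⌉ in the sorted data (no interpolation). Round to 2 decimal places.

Sorted: 3.6, 3.8, 5.4, 5.8, 7.6, 7.9, 8.2, 9.3, 10.4, 10.5, 12.5, 13.8, 18.2, 18.9, 19.1, 19.6.
n = 16.
P10: rank ⌈10/100·16⌉ = 2 → 3.8.
P90: rank ⌈90/100·16⌉ = 15 → 19.1.
Difference: 19.1 − 3.8 = 15.3.

15.30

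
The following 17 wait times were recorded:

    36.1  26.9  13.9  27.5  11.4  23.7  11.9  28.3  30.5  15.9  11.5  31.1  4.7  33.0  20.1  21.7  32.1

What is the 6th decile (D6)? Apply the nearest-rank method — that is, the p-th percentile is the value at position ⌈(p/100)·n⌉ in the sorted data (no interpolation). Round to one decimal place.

Sorted: 4.7, 11.4, 11.5, 11.9, 13.9, 15.9, 20.1, 21.7, 23.7, 26.9, 27.5, 28.3, 30.5, 31.1, 32.1, 33.0, 36.1.
n = 17.
Position = ⌈60/100 · 17⌉ = ⌈10.2⌉ = 11.
The value at rank 11 is 27.5.

27.5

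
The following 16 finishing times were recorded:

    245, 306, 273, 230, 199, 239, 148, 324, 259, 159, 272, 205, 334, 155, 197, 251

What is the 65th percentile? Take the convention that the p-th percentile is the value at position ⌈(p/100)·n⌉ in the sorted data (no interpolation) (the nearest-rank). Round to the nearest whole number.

Sorted: 148, 155, 159, 197, 199, 205, 230, 239, 245, 251, 259, 272, 273, 306, 324, 334.
n = 16.
Position = ⌈65/100 · 16⌉ = ⌈10.4⌉ = 11.
The value at rank 11 is 259.

259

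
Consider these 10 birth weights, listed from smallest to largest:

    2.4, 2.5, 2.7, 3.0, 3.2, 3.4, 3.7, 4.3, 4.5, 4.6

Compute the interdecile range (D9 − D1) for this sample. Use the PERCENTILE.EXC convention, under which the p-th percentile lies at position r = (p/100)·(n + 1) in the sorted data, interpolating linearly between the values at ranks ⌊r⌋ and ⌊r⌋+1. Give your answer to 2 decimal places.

n = 10.
P10: r = 1.1; ranks 1–2 are 2.4, 2.5; interpolating gives 2.41.
P90: r = 9.9; ranks 9–10 are 4.5, 4.6; interpolating gives 4.59.
Difference: 4.59 − 2.41 = 2.18.

2.18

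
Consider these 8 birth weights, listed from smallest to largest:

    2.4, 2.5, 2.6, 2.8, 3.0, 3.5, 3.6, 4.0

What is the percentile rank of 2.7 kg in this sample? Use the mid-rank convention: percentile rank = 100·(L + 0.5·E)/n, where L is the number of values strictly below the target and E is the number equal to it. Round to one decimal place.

Count below 2.7: L = 3; count equal: E = 0; n = 8.
Percentile rank = 100·(3 + 0.5·0)/8 = 100·3/8 = 37.5.

37.5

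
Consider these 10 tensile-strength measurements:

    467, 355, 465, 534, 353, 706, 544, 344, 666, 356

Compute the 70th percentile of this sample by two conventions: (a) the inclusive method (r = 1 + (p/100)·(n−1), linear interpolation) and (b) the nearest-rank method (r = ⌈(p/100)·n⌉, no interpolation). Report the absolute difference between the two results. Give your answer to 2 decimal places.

3.00

Sorted: 344, 353, 355, 356, 465, 467, 534, 544, 666, 706.
n = 10.
(a) r = 7.3; between ranks 7 (534) and 8 (544): 537.
(b) the nearest-rank method: rank 7 → 534.
|537 − 534| = 3.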